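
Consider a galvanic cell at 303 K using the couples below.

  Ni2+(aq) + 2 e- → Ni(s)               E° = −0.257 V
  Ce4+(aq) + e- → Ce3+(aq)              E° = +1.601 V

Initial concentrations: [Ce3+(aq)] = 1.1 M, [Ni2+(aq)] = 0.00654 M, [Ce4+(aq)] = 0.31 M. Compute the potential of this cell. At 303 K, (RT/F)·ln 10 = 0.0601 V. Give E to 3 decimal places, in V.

+1.891 V

Since E°(Ce⁴⁺/Ce³⁺) > E°(Ni²⁺/Ni), Ce⁴⁺/Ce³⁺ serves as the cathode.
The standard potential is +1.601 − (−0.257) = +1.858 V and the balanced reaction transfers n = 2 electrons.
The balanced reaction is 2 Ce4+(aq) + Ni(s) → 2 Ce3+(aq) + Ni2+(aq), so Q = ([Ce3+(aq)]^2·[Ni2+(aq)]) / [Ce4+(aq)]^2 = 0.0823 and log Q = −1.084.
E = E° − (0.0601/n)·log Q = +1.858 − (0.0601/2)(−1.084) = +1.891 V.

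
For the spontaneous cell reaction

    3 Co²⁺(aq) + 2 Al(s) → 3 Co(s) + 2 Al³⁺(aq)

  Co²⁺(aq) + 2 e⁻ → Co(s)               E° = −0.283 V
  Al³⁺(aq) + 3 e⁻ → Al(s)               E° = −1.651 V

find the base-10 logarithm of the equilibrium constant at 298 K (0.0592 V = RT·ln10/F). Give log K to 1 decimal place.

log K = 138.6

The Co²⁺/Co couple is reduced (cathode); E°cell = −0.283 − (−1.651) = +1.368 V with n = 6.
At equilibrium E = 0, so log K = nE°cell / 0.0592 = (6)(+1.368) / 0.0592 = 138.6.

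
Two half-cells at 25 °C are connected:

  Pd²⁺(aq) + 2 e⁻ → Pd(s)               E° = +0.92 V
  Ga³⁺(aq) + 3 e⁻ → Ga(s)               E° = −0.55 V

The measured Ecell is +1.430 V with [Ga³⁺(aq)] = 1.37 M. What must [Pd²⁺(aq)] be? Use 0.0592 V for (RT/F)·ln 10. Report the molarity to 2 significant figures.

0.055 M

With Pd²⁺/Pd at the cathode and Ga³⁺/Ga at the anode, E°cell = +0.92 − (−0.55) = +1.47 V (n = 6).
From the Nernst equation, log Q = n(E° − E)/0.0592 = 6·(+1.47 − (+1.430))/0.0592 = 4.054.
Balancing electrons gives 3 Pd²⁺(aq) + 2 Ga(s) → 3 Pd(s) + 2 Ga³⁺(aq); thus Q = [Ga³⁺(aq)]^2 / [Pd²⁺(aq)]^3.
Substituting the known concentrations and solving, log [Pd²⁺(aq)] = −1.260 and [Pd²⁺(aq)] = 0.055 M.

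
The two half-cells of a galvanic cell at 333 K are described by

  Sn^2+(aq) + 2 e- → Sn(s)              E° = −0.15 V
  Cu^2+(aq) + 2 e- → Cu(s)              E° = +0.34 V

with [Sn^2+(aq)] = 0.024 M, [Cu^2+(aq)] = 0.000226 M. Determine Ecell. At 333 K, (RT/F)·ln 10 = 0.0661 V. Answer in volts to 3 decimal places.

+0.423 V

The Cu²⁺/Cu couple has the more positive E°, so it is the cathode; Sn²⁺/Sn is the anode.
E°cell = +0.34 − (−0.15) = +0.49 V, with n = 2 electrons transferred.
For the overall reaction Cu^2+(aq) + Sn(s) → Cu(s) + Sn^2+(aq), Q = [Sn^2+(aq)] / [Cu^2+(aq)] = 106, giving log Q = 2.026.
Applying E = E° − (RT ln10/nF)·log Q gives +0.49 − (0.0661/2)(2.026) = +0.423 V.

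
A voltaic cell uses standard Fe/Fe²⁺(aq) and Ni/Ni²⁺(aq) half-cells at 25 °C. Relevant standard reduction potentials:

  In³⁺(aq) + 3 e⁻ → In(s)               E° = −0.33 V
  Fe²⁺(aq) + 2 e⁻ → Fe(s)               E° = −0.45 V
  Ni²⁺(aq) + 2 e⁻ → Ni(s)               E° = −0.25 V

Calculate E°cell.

+0.20 V

The Ni²⁺/Ni couple has the higher E°, so Ni ion is reduced (cathode) and Fe is oxidized (anode).
E°cell = E°(cathode) − E°(anode) = −0.25 − (−0.45) = +0.20 V.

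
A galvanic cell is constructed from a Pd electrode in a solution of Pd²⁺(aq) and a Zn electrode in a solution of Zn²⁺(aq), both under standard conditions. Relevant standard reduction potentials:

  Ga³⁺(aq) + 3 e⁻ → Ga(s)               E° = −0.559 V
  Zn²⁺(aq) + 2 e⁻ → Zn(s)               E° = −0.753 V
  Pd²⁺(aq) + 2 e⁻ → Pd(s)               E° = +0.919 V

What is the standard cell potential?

+1.672 V

Of the two couples in this cell, the one with the more positive reduction potential is reduced at the cathode: here that is Pd²⁺/Pd (+0.919 V); Zn²⁺/Zn (−0.753 V) is the anode.
E°cell = E°(cathode) − E°(anode) = +0.919 − (−0.753) = +1.672 V.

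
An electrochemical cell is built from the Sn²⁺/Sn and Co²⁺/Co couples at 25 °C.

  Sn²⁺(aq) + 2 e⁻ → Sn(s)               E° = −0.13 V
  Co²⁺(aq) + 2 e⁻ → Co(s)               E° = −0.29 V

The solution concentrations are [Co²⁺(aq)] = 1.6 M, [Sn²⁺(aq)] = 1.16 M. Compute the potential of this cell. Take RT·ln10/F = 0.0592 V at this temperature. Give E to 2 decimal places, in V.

+0.16 V

Sn²⁺/Sn is reduced (cathode, E° = −0.13 V) and Co²⁺/Co is oxidized (anode).
E°cell = E°cat − E°an = −0.13 − (−0.29) = +0.16 V; n = 2.
Balancing gives Sn²⁺(aq) + Co(s) → Sn(s) + Co²⁺(aq); hence Q = [Co²⁺(aq)] / [Sn²⁺(aq)] = 1.38 (log Q = 0.140).
E = E° − (0.0592/n)·log Q = +0.16 − (0.0592/2)(0.140) = +0.16 V.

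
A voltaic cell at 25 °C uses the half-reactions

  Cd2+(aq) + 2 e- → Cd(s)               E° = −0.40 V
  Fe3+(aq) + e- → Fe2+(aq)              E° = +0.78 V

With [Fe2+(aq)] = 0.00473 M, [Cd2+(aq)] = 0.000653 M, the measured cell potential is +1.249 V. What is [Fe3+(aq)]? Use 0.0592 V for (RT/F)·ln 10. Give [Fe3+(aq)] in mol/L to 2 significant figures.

With Fe³⁺/Fe²⁺ at the cathode and Cd²⁺/Cd at the anode, E°cell = +0.78 − (−0.40) = +1.18 V (n = 2).
Since E = E° − (0.0592/n)·log Q, log Q = n(E° − E)/0.0592 = −2.331.
The balanced reaction is 2 Fe3+(aq) + Cd(s) → 2 Fe2+(aq) + Cd2+(aq), so Q = ([Fe2+(aq)]^2·[Cd2+(aq)]) / [Fe3+(aq)]^2.
Solving for the unknown gives log [Fe3+(aq)] = −2.752, so [Fe3+(aq)] ≈ 0.0018 M.

0.0018 M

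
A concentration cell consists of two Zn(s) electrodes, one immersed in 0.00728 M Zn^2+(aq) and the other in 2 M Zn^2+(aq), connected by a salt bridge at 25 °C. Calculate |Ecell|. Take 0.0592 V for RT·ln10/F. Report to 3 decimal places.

0.072 V

For a concentration cell E°cell = 0, since both electrodes use the same couple.
The compartment with the higher Zn^2+(aq) concentration (2 M) acts as the cathode; ions are reduced there and produced at the dilute (0.00728 M) anode.
With n = 2, Ecell = −(0.0592/2)·log([dilute]/[conc]) = −(0.0592/2)·log(0.00728/2) = +0.072 V.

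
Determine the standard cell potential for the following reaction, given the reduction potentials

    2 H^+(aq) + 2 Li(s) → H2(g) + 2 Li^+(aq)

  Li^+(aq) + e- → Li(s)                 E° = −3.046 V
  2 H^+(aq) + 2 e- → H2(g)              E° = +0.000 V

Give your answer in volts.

+3.046 V

H^+(aq) gains electrons, so the 2H⁺/H₂ couple is the cathode; the Li⁺/Li couple is the anode.
E°cell = E°(cathode) − E°(anode) = +0.000 − (−3.046) = +3.046 V.
The positive value indicates the reaction is spontaneous as written.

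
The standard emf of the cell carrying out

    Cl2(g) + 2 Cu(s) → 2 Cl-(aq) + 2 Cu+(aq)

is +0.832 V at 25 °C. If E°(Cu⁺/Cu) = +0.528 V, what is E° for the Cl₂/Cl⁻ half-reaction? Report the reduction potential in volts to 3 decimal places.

+1.360 V

In the reaction as written the Cl₂/Cl⁻ couple is reduced (cathode) and Cu⁺/Cu is oxidized (anode), so E°cell = E°(Cl₂/Cl⁻) − E°(Cu⁺/Cu).
E°(Cl₂/Cl⁻) = E°cell + E°(anode) = +0.832 + (+0.528) = +1.360 V.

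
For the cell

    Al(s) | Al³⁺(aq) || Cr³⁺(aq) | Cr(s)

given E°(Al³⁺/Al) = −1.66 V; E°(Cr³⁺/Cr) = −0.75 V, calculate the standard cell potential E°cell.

By convention the left-hand electrode in cell notation is the anode (oxidation) and the right-hand electrode is the cathode (reduction).
E°cell = E°(right) − E°(left) = −0.75 − (−1.66) = +0.91 V.

+0.91 V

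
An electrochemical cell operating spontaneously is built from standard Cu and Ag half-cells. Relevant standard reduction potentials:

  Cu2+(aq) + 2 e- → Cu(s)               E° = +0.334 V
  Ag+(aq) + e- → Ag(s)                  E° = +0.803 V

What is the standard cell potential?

The Ag⁺/Ag couple has the higher E°, so Ag ion is reduced (cathode) and Cu is oxidized (anode).
E°cell = E°(cathode) − E°(anode) = +0.803 − (+0.334) = +0.469 V.

+0.469 V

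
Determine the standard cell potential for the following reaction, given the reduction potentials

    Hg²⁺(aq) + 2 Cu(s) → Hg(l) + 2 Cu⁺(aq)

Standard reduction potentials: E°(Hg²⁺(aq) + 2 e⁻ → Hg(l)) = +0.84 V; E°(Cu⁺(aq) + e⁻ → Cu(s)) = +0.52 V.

In the reaction as written, Hg²⁺(aq) is reduced (cathode) and Cu⁺(aq) is produced by oxidation at the anode.
E°cell = E°(cathode) − E°(anode) = +0.84 − (+0.52) = +0.32 V.

+0.32 V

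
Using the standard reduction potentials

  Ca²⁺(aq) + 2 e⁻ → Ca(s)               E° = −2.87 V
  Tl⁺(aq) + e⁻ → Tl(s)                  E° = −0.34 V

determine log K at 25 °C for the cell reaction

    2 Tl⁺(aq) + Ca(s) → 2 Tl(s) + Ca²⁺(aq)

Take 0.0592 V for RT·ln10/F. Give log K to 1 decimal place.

The Tl⁺/Tl couple is reduced (cathode); E°cell = −0.34 − (−2.87) = +2.53 V with n = 2.
At equilibrium E = 0, so log K = nE°cell / 0.0592 = (2)(+2.53) / 0.0592 = 85.5.

log K = 85.5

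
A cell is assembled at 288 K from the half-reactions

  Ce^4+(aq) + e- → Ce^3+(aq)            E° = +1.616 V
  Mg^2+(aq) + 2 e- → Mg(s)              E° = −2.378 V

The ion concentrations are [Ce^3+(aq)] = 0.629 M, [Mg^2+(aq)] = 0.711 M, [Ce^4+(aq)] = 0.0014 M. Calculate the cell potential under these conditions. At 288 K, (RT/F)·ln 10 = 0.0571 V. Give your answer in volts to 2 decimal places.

+3.85 V

The Ce⁴⁺/Ce³⁺ couple has the more positive E°, so it is the cathode; Mg²⁺/Mg is the anode.
E°cell = +1.616 − (−2.378) = +3.994 V, with n = 2 electrons transferred.
Balancing gives 2 Ce^4+(aq) + Mg(s) → 2 Ce^3+(aq) + Mg^2+(aq); hence Q = ([Ce^3+(aq)]^2·[Mg^2+(aq)]) / [Ce^4+(aq)]^2 = 1.44×10^5 (log Q = 5.157).
E = E° − (0.0571/n)·log Q = +3.994 − (0.0571/2)(5.157) = +3.85 V.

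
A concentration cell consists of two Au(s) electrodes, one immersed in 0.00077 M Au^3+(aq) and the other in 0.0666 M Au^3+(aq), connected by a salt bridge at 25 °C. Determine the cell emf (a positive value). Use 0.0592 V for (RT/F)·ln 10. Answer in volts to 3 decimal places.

For a concentration cell E°cell = 0, since both electrodes use the same couple.
The compartment with the higher Au^3+(aq) concentration (0.0666 M) acts as the cathode; ions are reduced there and produced at the dilute (0.00077 M) anode.
With n = 3, Ecell = −(0.0592/3)·log([dilute]/[conc]) = −(0.0592/3)·log(0.00077/0.0666) = +0.038 V.

0.038 V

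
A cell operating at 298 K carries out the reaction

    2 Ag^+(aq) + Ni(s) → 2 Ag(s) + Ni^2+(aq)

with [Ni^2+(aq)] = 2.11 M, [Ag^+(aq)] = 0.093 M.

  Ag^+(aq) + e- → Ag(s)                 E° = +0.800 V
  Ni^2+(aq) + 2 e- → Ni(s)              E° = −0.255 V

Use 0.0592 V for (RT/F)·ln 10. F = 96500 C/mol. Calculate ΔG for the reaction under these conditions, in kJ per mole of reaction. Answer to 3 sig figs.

The standard cell potential is +0.800 − (−0.255) = +1.055 V, with n = 2 electrons in the balanced equation.
The reaction quotient is [Ni^2+(aq)] / [Ag^+(aq)]^2 = 244; by Nernst, E = +1.055 − (0.0592/2)(2.387) = +0.9843 V.
Finally ΔG = −nFE = −(2)(96500 C/mol)(+0.9843 V) = −190 kJ/mol.

−190 kJ/mol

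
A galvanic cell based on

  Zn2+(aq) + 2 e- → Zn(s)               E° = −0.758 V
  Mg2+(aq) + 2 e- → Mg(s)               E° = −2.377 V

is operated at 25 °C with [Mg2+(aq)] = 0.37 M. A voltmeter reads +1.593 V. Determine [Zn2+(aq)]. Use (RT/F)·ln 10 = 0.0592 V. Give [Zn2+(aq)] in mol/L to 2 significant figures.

0.049 M

With Zn²⁺/Zn at the cathode and Mg²⁺/Mg at the anode, E°cell = −0.758 − (−2.377) = +1.619 V (n = 2).
Since E = E° − (0.0592/n)·log Q, log Q = n(E° − E)/0.0592 = 0.878.
Balancing electrons gives Zn2+(aq) + Mg(s) → Zn(s) + Mg2+(aq); thus Q = [Mg2+(aq)] / [Zn2+(aq)].
Isolating [Zn2+(aq)] in Q = 10^{0.878} yields log [Zn2+(aq)] = −1.310, i.e. 0.049 M.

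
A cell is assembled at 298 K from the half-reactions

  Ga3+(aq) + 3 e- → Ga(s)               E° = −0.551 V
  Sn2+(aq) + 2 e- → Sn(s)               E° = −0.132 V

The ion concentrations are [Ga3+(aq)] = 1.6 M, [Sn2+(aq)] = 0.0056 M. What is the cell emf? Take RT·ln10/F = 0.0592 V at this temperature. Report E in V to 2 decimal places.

+0.35 V

The Sn²⁺/Sn couple has the more positive E°, so it is the cathode; Ga³⁺/Ga is the anode.
E°cell = E°cat − E°an = −0.132 − (−0.551) = +0.419 V; n = 6.
For the overall reaction 3 Sn2+(aq) + 2 Ga(s) → 3 Sn(s) + 2 Ga3+(aq), Q = [Ga3+(aq)]^2 / [Sn2+(aq)]^3 = 1.46×10^7, giving log Q = 7.164.
By the Nernst equation, E = +0.419 − (0.0592/6)·(7.164) = +0.35 V.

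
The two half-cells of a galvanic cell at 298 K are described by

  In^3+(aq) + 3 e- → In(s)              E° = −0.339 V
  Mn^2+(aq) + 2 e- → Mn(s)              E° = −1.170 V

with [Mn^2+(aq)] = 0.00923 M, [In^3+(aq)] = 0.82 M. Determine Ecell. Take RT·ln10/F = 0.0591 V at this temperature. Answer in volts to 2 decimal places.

+0.89 V

The In³⁺/In couple has the more positive E°, so it is the cathode; Mn²⁺/Mn is the anode.
The standard potential is −0.339 − (−1.170) = +0.831 V and the balanced reaction transfers n = 6 electrons.
Balancing gives 2 In^3+(aq) + 3 Mn(s) → 2 In(s) + 3 Mn^2+(aq); hence Q = [Mn^2+(aq)]^3 / [In^3+(aq)]^2 = 1.17×10^−6 (log Q = −5.932).
E = E° − (0.0591/n)·log Q = +0.831 − (0.0591/6)(−5.932) = +0.89 V.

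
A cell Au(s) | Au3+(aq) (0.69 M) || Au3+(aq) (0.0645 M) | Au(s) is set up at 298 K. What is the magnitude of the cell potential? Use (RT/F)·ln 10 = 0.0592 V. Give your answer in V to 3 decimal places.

0.020 V

For a concentration cell E°cell = 0, since both electrodes use the same couple.
The compartment with the higher Au3+(aq) concentration (0.69 M) acts as the cathode; ions are reduced there and produced at the dilute (0.0645 M) anode.
With n = 3, Ecell = −(0.0592/3)·log([dilute]/[conc]) = −(0.0592/3)·log(0.0645/0.69) = +0.020 V.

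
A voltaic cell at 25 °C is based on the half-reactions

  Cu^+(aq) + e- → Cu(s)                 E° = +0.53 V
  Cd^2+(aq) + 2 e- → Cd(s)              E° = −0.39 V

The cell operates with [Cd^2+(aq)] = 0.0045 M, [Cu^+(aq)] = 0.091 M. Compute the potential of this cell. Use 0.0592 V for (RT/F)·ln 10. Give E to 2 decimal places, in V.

Since E°(Cu⁺/Cu) > E°(Cd²⁺/Cd), Cu⁺/Cu serves as the cathode.
E°cell = +0.53 − (−0.39) = +0.92 V, with n = 2 electrons transferred.
The balanced reaction is 2 Cu^+(aq) + Cd(s) → 2 Cu(s) + Cd^2+(aq), so Q = [Cd^2+(aq)] / [Cu^+(aq)]^2 = 0.543 and log Q = −0.265.
Applying E = E° − (RT ln10/nF)·log Q gives +0.92 − (0.0592/2)(−0.265) = +0.93 V.

+0.93 V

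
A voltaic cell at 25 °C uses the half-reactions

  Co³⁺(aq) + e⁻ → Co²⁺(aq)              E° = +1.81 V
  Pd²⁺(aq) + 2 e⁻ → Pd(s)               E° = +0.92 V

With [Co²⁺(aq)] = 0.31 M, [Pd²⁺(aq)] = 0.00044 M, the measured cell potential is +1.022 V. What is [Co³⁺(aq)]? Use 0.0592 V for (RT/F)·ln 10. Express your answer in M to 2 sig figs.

With Co³⁺/Co²⁺ at the cathode and Pd²⁺/Pd at the anode, E°cell = +1.81 − (+0.92) = +0.89 V (n = 2).
Since E = E° − (0.0592/n)·log Q, log Q = n(E° − E)/0.0592 = −4.459.
Balancing electrons gives 2 Co³⁺(aq) + Pd(s) → 2 Co²⁺(aq) + Pd²⁺(aq); thus Q = ([Co²⁺(aq)]^2·[Pd²⁺(aq)]) / [Co³⁺(aq)]^2.
Isolating [Co³⁺(aq)] in Q = 10^{−4.459} yields log [Co³⁺(aq)] = 0.043, i.e. 1.1 M.

1.1 M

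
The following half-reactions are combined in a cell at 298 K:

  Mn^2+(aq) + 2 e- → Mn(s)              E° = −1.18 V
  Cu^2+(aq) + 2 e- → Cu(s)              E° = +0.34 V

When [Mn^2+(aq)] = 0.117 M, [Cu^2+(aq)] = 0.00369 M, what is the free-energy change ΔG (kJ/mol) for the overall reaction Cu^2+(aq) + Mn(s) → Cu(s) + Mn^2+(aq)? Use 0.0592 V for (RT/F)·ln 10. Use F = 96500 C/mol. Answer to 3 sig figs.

E°cell = +0.34 − (−1.18) = +1.52 V; the balanced reaction transfers n = 2 electrons.
Q = [Mn^2+(aq)] / [Cu^2+(aq)] = 31.7, so log Q = 1.501 and E = +1.52 − (0.0592/2)(1.501) = +1.4756 V.
ΔG = −nFE = −(2)(96500)(+1.4756) J/mol = −285 kJ/mol.

−285 kJ/mol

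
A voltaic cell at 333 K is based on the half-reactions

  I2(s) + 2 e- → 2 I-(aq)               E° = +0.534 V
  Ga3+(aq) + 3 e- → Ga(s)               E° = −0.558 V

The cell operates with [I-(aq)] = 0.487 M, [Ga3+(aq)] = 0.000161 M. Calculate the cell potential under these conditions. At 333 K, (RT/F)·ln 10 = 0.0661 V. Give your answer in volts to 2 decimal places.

Since E°(I₂/I⁻) > E°(Ga³⁺/Ga), I₂/I⁻ serves as the cathode.
E°cell = +0.534 − (−0.558) = +1.092 V, with n = 6 electrons transferred.
Balancing gives 3 I2(s) + 2 Ga(s) → 6 I-(aq) + 2 Ga3+(aq); hence Q = [I-(aq)]^6·[Ga3+(aq)]^2 = 3.46×10^−10 (log Q = −9.461).
Applying E = E° − (RT ln10/nF)·log Q gives +1.092 − (0.0661/6)(−9.461) = +1.20 V.

+1.20 V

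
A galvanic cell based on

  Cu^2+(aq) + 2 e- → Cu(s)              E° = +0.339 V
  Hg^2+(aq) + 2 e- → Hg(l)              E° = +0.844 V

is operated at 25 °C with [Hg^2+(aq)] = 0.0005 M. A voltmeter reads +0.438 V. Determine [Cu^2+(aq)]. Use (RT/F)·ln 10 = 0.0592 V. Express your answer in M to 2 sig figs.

0.092 M

The Hg²⁺/Hg couple has the larger reduction potential, so it is the cathode: E°cell = +0.844 − (+0.339) = +0.505 V and n = 2.
Since E = E° − (0.0592/n)·log Q, log Q = n(E° − E)/0.0592 = 2.264.
For Hg^2+(aq) + Cu(s) → Hg(l) + Cu^2+(aq), the reaction quotient is Q = [Cu^2+(aq)] / [Hg^2+(aq)].
Isolating [Cu^2+(aq)] in Q = 10^{2.264} yields log [Cu^2+(aq)] = −1.037, i.e. 0.092 M.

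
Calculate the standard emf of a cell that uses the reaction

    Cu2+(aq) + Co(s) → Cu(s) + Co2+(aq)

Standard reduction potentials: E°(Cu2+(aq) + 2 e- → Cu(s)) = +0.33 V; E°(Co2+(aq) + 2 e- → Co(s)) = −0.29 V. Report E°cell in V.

Cu2+(aq) gains electrons, so the Cu²⁺/Cu couple is the cathode; the Co²⁺/Co couple is the anode.
E°cell = E°(cathode) − E°(anode) = +0.33 − (−0.29) = +0.62 V.

+0.62 V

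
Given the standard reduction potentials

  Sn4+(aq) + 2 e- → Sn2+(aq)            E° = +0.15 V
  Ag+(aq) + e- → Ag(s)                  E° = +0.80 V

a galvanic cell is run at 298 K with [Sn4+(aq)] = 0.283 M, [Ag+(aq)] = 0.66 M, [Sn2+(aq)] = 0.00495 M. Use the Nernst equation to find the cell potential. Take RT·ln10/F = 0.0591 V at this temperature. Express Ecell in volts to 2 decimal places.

Since E°(Ag⁺/Ag) > E°(Sn⁴⁺/Sn²⁺), Ag⁺/Ag serves as the cathode.
The standard potential is +0.80 − (+0.15) = +0.65 V and the balanced reaction transfers n = 2 electrons.
The balanced reaction is 2 Ag+(aq) + Sn2+(aq) → 2 Ag(s) + Sn4+(aq), so Q = [Sn4+(aq)] / ([Ag+(aq)]^2·[Sn2+(aq)]) = 131 and log Q = 2.118.
E = E° − (0.0591/n)·log Q = +0.65 − (0.0591/2)(2.118) = +0.59 V.

+0.59 V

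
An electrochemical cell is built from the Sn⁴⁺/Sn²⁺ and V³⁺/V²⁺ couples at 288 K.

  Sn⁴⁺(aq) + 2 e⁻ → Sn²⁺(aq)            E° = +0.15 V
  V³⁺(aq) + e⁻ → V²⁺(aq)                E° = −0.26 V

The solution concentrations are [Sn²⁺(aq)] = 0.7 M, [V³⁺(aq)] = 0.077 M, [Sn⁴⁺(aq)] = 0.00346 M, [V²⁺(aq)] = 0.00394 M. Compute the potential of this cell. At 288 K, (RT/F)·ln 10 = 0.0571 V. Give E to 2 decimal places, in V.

+0.27 V

Since E°(Sn⁴⁺/Sn²⁺) > E°(V³⁺/V²⁺), Sn⁴⁺/Sn²⁺ serves as the cathode.
E°cell = E°cat − E°an = +0.15 − (−0.26) = +0.41 V; n = 2.
For the overall reaction Sn⁴⁺(aq) + 2 V²⁺(aq) → Sn²⁺(aq) + 2 V³⁺(aq), Q = ([Sn²⁺(aq)]·[V³⁺(aq)]^2) / ([Sn⁴⁺(aq)]·[V²⁺(aq)]^2) = 7.73×10^4, giving log Q = 4.888.
E = E° − (0.0571/n)·log Q = +0.41 − (0.0571/2)(4.888) = +0.27 V.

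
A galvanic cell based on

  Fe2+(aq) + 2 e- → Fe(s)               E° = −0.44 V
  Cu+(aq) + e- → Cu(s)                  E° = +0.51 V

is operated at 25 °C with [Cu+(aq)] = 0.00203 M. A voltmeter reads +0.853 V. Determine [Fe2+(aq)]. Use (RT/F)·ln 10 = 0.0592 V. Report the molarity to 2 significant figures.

0.0078 M

With Cu⁺/Cu at the cathode and Fe²⁺/Fe at the anode, E°cell = +0.51 − (−0.44) = +0.95 V (n = 2).
Rearranging E = E° − (0.0592/n)·log Q gives log Q = 2(+0.95 − (+0.853))/0.0592 = 3.277.
For 2 Cu+(aq) + Fe(s) → 2 Cu(s) + Fe2+(aq), the reaction quotient is Q = [Fe2+(aq)] / [Cu+(aq)]^2.
Solving for the unknown gives log [Fe2+(aq)] = −2.108, so [Fe2+(aq)] ≈ 0.0078 M.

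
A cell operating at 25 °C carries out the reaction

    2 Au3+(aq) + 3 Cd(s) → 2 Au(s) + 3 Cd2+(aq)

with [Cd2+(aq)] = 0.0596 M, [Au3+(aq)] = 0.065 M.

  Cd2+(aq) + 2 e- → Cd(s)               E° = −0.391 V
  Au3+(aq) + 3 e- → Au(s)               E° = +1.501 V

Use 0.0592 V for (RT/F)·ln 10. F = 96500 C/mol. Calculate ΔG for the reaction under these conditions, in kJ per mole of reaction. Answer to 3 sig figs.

With Au³⁺/Au reduced at the cathode, E°cell = +1.501 − (−0.391) = +1.892 V and n = 6.
Q = [Cd2+(aq)]^3 / [Au3+(aq)]^2 = 0.0501, so log Q = −1.300 and E = +1.892 − (0.0592/6)(−1.300) = +1.9048 V.
ΔG = −nFE = −(6)(96500)(+1.9048) J/mol = −1100 kJ/mol.

−1100 kJ/mol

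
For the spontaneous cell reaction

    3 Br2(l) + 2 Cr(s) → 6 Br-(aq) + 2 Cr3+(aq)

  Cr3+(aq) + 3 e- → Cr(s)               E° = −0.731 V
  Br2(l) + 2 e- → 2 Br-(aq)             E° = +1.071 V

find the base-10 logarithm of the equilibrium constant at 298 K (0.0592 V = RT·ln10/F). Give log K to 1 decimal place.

log K = 182.6

The Br₂/Br⁻ couple is reduced (cathode); E°cell = +1.071 − (−0.731) = +1.802 V with n = 6.
At equilibrium E = 0, so log K = nE°cell / 0.0592 = (6)(+1.802) / 0.0592 = 182.6.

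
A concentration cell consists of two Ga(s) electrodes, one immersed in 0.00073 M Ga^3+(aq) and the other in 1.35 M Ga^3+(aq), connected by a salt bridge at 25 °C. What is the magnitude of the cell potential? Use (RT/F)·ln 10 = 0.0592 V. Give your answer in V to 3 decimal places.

0.064 V

For a concentration cell E°cell = 0, since both electrodes use the same couple.
The compartment with the higher Ga^3+(aq) concentration (1.35 M) acts as the cathode; ions are reduced there and produced at the dilute (0.00073 M) anode.
With n = 3, Ecell = −(0.0592/3)·log([dilute]/[conc]) = −(0.0592/3)·log(0.00073/1.35) = +0.064 V.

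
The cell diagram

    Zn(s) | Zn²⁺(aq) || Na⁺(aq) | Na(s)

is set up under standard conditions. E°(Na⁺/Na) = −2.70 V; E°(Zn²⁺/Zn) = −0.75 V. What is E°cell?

By convention the left-hand electrode in cell notation is the anode (oxidation) and the right-hand electrode is the cathode (reduction).
E°cell = E°(right) − E°(left) = −2.70 − (−0.75) = −1.95 V.
The negative sign shows that, as written, the cell would require an external voltage to drive the reaction.

−1.95 V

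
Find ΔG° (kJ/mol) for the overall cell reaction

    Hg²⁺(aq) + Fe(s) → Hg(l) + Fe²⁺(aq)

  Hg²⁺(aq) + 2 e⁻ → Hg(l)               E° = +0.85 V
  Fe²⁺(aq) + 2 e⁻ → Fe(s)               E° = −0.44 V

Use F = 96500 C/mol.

In the reaction as written Hg²⁺(aq) is reduced, so the Hg²⁺/Hg couple is the cathode and Fe²⁺/Fe is the anode.
E°cell = +0.85 − (−0.44) = +1.29 V; balancing electrons gives n = 2.
ΔG° = −nFE°cell = −(2)(96500)(+1.29) J/mol = −249 kJ/mol.

−249 kJ/mol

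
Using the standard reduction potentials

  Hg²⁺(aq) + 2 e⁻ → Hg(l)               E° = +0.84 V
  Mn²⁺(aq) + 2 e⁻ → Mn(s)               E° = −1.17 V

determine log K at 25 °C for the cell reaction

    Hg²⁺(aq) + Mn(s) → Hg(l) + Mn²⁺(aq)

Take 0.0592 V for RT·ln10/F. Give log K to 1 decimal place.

The Hg²⁺/Hg couple is reduced (cathode); E°cell = +0.84 − (−1.17) = +2.01 V with n = 2.
At equilibrium E = 0, so log K = nE°cell / 0.0592 = (2)(+2.01) / 0.0592 = 67.9.

log K = 67.9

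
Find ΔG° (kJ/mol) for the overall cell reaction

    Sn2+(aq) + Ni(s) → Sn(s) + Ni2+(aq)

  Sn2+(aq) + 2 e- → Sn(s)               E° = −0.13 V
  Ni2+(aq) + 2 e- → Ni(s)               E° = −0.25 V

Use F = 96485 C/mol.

In the reaction as written Sn2+(aq) is reduced, so the Sn²⁺/Sn couple is the cathode and Ni²⁺/Ni is the anode.
E°cell = −0.13 − (−0.25) = +0.12 V; balancing electrons gives n = 2.
ΔG° = −nFE°cell = −(2)(96485)(+0.12) J/mol = −23.2 kJ/mol.

−23.2 kJ/mol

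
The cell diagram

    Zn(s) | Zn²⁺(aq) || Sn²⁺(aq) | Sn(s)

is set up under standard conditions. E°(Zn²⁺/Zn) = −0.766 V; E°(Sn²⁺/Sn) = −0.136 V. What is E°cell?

By convention the left-hand electrode in cell notation is the anode (oxidation) and the right-hand electrode is the cathode (reduction).
E°cell = E°(right) − E°(left) = −0.136 − (−0.766) = +0.630 V.

+0.630 V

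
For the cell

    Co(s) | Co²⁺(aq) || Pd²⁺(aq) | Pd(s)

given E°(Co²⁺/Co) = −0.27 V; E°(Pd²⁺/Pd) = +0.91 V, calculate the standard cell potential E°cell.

+1.18 V

By convention the left-hand electrode in cell notation is the anode (oxidation) and the right-hand electrode is the cathode (reduction).
E°cell = E°(right) − E°(left) = +0.91 − (−0.27) = +1.18 V.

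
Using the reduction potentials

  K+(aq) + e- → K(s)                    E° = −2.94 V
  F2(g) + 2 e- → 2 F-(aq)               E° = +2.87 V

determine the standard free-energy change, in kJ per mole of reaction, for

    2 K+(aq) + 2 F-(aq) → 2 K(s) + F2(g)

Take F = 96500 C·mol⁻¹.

+1121 kJ/mol

In the reaction as written K+(aq) is reduced, so the K⁺/K couple is the cathode and F₂/F⁻ is the anode.
E°cell = −2.94 − (+2.87) = −5.81 V; balancing electrons gives n = 2.
ΔG° = −nFE°cell = −(2)(96500)(−5.81) J/mol = +1121 kJ/mol.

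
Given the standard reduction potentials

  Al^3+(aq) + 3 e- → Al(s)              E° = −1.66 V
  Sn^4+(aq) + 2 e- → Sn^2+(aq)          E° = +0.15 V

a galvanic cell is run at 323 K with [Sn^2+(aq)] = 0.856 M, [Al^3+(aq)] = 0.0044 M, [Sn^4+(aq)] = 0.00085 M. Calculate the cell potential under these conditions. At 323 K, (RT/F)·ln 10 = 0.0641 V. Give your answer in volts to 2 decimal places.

Since E°(Sn⁴⁺/Sn²⁺) > E°(Al³⁺/Al), Sn⁴⁺/Sn²⁺ serves as the cathode.
E°cell = +0.15 − (−1.66) = +1.81 V, with n = 6 electrons transferred.
For the overall reaction 3 Sn^4+(aq) + 2 Al(s) → 3 Sn^2+(aq) + 2 Al^3+(aq), Q = ([Sn^2+(aq)]^3·[Al^3+(aq)]^2) / [Sn^4+(aq)]^3 = 1.98×10^4, giving log Q = 4.296.
E = E° − (0.0641/n)·log Q = +1.81 − (0.0641/6)(4.296) = +1.76 V.

+1.76 V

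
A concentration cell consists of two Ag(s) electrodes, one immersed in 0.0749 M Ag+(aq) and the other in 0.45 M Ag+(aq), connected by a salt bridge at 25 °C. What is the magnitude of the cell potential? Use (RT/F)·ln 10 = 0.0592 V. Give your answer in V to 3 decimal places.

For a concentration cell E°cell = 0, since both electrodes use the same couple.
The compartment with the higher Ag+(aq) concentration (0.45 M) acts as the cathode; ions are reduced there and produced at the dilute (0.0749 M) anode.
With n = 1, Ecell = −(0.0592/1)·log([dilute]/[conc]) = −(0.0592/1)·log(0.0749/0.45) = +0.046 V.

0.046 V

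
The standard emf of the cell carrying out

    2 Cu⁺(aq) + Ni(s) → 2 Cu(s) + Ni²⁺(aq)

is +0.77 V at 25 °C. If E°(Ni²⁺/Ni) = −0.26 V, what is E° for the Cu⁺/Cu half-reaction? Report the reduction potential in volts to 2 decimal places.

In the reaction as written the Cu⁺/Cu couple is reduced (cathode) and Ni²⁺/Ni is oxidized (anode), so E°cell = E°(Cu⁺/Cu) − E°(Ni²⁺/Ni).
E°(Cu⁺/Cu) = E°cell + E°(anode) = +0.77 + (−0.26) = +0.51 V.

+0.51 V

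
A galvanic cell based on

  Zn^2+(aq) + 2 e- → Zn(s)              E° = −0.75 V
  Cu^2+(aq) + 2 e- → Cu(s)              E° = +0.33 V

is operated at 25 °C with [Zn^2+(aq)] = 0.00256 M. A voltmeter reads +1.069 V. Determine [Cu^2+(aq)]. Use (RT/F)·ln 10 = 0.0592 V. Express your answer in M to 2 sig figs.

0.0011 M

With Cu²⁺/Cu at the cathode and Zn²⁺/Zn at the anode, E°cell = +0.33 − (−0.75) = +1.08 V (n = 2).
Rearranging E = E° − (0.0592/n)·log Q gives log Q = 2(+1.08 − (+1.069))/0.0592 = 0.372.
For Cu^2+(aq) + Zn(s) → Cu(s) + Zn^2+(aq), the reaction quotient is Q = [Zn^2+(aq)] / [Cu^2+(aq)].
Isolating [Cu^2+(aq)] in Q = 10^{0.372} yields log [Cu^2+(aq)] = −2.964, i.e. 0.0011 M.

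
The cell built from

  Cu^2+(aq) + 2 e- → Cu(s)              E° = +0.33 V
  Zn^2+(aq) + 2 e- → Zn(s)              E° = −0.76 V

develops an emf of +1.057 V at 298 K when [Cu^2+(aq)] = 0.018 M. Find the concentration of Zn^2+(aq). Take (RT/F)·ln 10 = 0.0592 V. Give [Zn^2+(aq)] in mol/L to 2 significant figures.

0.23 M

The Cu²⁺/Cu couple has the larger reduction potential, so it is the cathode: E°cell = +0.33 − (−0.76) = +1.09 V and n = 2.
Rearranging E = E° − (0.0592/n)·log Q gives log Q = 2(+1.09 − (+1.057))/0.0592 = 1.115.
The balanced reaction is Cu^2+(aq) + Zn(s) → Cu(s) + Zn^2+(aq), so Q = [Zn^2+(aq)] / [Cu^2+(aq)].
Solving for the unknown gives log [Zn^2+(aq)] = −0.630, so [Zn^2+(aq)] ≈ 0.23 M.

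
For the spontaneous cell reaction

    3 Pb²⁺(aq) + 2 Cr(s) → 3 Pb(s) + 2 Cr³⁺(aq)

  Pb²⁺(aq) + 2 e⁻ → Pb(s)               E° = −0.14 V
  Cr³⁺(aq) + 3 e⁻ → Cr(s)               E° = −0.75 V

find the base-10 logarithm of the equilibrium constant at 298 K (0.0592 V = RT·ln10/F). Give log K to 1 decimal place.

The Pb²⁺/Pb couple is reduced (cathode); E°cell = −0.14 − (−0.75) = +0.61 V with n = 6.
At equilibrium E = 0, so log K = nE°cell / 0.0592 = (6)(+0.61) / 0.0592 = 61.8.

log K = 61.8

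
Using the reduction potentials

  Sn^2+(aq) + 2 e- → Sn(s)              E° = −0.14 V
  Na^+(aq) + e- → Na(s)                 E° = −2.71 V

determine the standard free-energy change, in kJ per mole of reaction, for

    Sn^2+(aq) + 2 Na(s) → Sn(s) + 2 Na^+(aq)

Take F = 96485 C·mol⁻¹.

−496 kJ/mol

In the reaction as written Sn^2+(aq) is reduced, so the Sn²⁺/Sn couple is the cathode and Na⁺/Na is the anode.
E°cell = −0.14 − (−2.71) = +2.57 V; balancing electrons gives n = 2.
ΔG° = −nFE°cell = −(2)(96485)(+2.57) J/mol = −496 kJ/mol.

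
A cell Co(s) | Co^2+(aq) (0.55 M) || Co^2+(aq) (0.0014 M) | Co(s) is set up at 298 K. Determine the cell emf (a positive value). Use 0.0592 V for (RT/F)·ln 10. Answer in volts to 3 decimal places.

0.077 V

For a concentration cell E°cell = 0, since both electrodes use the same couple.
The compartment with the higher Co^2+(aq) concentration (0.55 M) acts as the cathode; ions are reduced there and produced at the dilute (0.0014 M) anode.
With n = 2, Ecell = −(0.0592/2)·log([dilute]/[conc]) = −(0.0592/2)·log(0.0014/0.55) = +0.077 V.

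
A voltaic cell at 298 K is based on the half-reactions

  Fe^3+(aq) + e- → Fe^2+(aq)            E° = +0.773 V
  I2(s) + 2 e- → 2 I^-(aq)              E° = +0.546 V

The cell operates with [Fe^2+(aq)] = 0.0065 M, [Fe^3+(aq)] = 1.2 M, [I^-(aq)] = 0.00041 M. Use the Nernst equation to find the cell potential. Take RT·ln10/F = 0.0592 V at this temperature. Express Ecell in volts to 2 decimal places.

The Fe³⁺/Fe²⁺ couple has the more positive E°, so it is the cathode; I₂/I⁻ is the anode.
E°cell = E°cat − E°an = +0.773 − (+0.546) = +0.227 V; n = 2.
For the overall reaction 2 Fe^3+(aq) + 2 I^-(aq) → 2 Fe^2+(aq) + I2(s), Q = [Fe^2+(aq)]^2 / ([Fe^3+(aq)]^2·[I^-(aq)]^2) = 175, giving log Q = 2.242.
By the Nernst equation, E = +0.227 − (0.0592/2)·(2.242) = +0.16 V.

+0.16 V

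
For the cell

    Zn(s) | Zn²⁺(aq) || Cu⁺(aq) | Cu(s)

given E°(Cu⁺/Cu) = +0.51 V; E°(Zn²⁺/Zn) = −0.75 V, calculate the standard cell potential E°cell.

By convention the left-hand electrode in cell notation is the anode (oxidation) and the right-hand electrode is the cathode (reduction).
E°cell = E°(right) − E°(left) = +0.51 − (−0.75) = +1.26 V.

+1.26 V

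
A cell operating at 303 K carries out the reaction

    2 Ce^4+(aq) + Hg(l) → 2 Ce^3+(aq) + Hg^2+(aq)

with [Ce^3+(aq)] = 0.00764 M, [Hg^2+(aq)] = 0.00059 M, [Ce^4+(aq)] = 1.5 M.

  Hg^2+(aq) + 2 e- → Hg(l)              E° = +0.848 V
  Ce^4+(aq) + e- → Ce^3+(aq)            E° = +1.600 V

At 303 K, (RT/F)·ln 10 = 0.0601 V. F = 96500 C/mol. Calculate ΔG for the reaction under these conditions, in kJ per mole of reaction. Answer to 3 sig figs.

−190 kJ/mol

E°cell = +1.600 − (+0.848) = +0.752 V; the balanced reaction transfers n = 2 electrons.
Q = ([Ce^3+(aq)]^2·[Hg^2+(aq)]) / [Ce^4+(aq)]^2 = 1.53×10^−8, so log Q = −7.815 and E = +0.752 − (0.0601/2)(−7.815) = +0.9868 V.
ΔG = −nFE = −(2)(96500)(+0.9868) J/mol = −190 kJ/mol.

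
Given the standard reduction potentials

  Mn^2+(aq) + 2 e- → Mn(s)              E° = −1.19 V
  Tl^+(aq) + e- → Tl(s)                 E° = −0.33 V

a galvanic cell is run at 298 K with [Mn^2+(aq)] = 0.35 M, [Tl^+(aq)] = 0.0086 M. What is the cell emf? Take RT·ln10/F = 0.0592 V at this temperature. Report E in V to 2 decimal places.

+0.75 V

Since E°(Tl⁺/Tl) > E°(Mn²⁺/Mn), Tl⁺/Tl serves as the cathode.
The standard potential is −0.33 − (−1.19) = +0.86 V and the balanced reaction transfers n = 2 electrons.
The balanced reaction is 2 Tl^+(aq) + Mn(s) → 2 Tl(s) + Mn^2+(aq), so Q = [Mn^2+(aq)] / [Tl^+(aq)]^2 = 4.73×10^3 and log Q = 3.675.
Applying E = E° − (RT ln10/nF)·log Q gives +0.86 − (0.0592/2)(3.675) = +0.75 V.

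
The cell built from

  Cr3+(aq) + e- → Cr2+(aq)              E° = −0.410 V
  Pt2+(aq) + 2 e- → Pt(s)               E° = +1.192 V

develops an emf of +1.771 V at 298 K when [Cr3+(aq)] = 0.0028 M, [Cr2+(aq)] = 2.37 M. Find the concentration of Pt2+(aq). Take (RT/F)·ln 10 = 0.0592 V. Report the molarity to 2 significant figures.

With Pt²⁺/Pt at the cathode and Cr³⁺/Cr²⁺ at the anode, E°cell = +1.192 − (−0.410) = +1.602 V (n = 2).
From the Nernst equation, log Q = n(E° − E)/0.0592 = 2·(+1.602 − (+1.771))/0.0592 = −5.709.
The balanced reaction is Pt2+(aq) + 2 Cr2+(aq) → Pt(s) + 2 Cr3+(aq), so Q = [Cr3+(aq)]^2 / ([Pt2+(aq)]·[Cr2+(aq)]^2).
Substituting the known concentrations and solving, log [Pt2+(aq)] = −0.146 and [Pt2+(aq)] = 0.71 M.

0.71 M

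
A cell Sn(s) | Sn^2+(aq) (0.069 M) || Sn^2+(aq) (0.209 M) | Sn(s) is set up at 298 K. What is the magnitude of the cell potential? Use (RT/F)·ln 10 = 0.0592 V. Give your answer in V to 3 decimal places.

0.014 V

For a concentration cell E°cell = 0, since both electrodes use the same couple.
The compartment with the higher Sn^2+(aq) concentration (0.209 M) acts as the cathode; ions are reduced there and produced at the dilute (0.069 M) anode.
With n = 2, Ecell = −(0.0592/2)·log([dilute]/[conc]) = −(0.0592/2)·log(0.069/0.209) = +0.014 V.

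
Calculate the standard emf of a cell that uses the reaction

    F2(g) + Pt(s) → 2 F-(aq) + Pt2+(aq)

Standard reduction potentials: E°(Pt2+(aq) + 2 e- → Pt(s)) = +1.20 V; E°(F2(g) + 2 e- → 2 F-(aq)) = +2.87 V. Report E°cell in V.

In the reaction as written, F2(g) is reduced (cathode) and Pt2+(aq) is produced by oxidation at the anode.
E°cell = E°(cathode) − E°(anode) = +2.87 − (+1.20) = +1.67 V.
The positive value indicates the reaction is spontaneous as written.

+1.67 V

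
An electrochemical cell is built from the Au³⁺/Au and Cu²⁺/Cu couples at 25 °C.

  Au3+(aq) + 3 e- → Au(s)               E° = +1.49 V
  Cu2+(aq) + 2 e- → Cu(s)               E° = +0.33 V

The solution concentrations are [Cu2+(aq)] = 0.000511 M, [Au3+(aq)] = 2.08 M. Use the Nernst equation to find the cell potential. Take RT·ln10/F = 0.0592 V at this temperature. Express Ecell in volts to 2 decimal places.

+1.26 V

The Au³⁺/Au couple has the more positive E°, so it is the cathode; Cu²⁺/Cu is the anode.
The standard potential is +1.49 − (+0.33) = +1.16 V and the balanced reaction transfers n = 6 electrons.
Balancing gives 2 Au3+(aq) + 3 Cu(s) → 2 Au(s) + 3 Cu2+(aq); hence Q = [Cu2+(aq)]^3 / [Au3+(aq)]^2 = 3.08×10^−11 (log Q = −10.511).
E = E° − (0.0592/n)·log Q = +1.16 − (0.0592/6)(−10.511) = +1.26 V.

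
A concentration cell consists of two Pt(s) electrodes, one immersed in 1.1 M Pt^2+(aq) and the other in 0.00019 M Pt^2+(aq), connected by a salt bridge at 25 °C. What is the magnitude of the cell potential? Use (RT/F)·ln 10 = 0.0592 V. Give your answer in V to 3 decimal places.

0.111 V

For a concentration cell E°cell = 0, since both electrodes use the same couple.
The compartment with the higher Pt^2+(aq) concentration (1.1 M) acts as the cathode; ions are reduced there and produced at the dilute (0.00019 M) anode.
With n = 2, Ecell = −(0.0592/2)·log([dilute]/[conc]) = −(0.0592/2)·log(0.00019/1.1) = +0.111 V.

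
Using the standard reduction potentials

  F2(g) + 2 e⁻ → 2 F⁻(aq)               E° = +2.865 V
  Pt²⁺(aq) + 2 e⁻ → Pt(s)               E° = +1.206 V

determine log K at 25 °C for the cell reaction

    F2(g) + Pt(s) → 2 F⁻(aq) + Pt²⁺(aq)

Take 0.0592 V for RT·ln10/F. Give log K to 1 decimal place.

The F₂/F⁻ couple is reduced (cathode); E°cell = +2.865 − (+1.206) = +1.659 V with n = 2.
At equilibrium E = 0, so log K = nE°cell / 0.0592 = (2)(+1.659) / 0.0592 = 56.0.

log K = 56.0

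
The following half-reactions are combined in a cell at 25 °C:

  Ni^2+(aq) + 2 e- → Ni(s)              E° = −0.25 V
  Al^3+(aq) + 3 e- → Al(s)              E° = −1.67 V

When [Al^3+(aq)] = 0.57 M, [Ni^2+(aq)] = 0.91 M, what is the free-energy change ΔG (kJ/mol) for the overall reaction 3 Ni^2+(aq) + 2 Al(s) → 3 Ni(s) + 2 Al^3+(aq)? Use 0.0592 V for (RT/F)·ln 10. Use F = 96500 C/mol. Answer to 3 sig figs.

E°cell = −0.25 − (−1.67) = +1.42 V; the balanced reaction transfers n = 6 electrons.
The reaction quotient is [Al^3+(aq)]^2 / [Ni^2+(aq)]^3 = 0.431; by Nernst, E = +1.42 − (0.0592/6)(−0.365) = +1.4236 V.
ΔG = −nFE = −(6)(96500)(+1.4236) J/mol = −824 kJ/mol.

−824 kJ/mol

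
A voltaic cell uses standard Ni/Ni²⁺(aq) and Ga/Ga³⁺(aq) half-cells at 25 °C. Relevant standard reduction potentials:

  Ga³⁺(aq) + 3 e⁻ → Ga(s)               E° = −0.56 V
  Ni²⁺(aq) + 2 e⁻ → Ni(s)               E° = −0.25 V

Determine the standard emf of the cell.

The Ni²⁺/Ni couple has the higher E°, so Ni ion is reduced (cathode) and Ga is oxidized (anode).
E°cell = E°(cathode) − E°(anode) = −0.25 − (−0.56) = +0.31 V.

+0.31 V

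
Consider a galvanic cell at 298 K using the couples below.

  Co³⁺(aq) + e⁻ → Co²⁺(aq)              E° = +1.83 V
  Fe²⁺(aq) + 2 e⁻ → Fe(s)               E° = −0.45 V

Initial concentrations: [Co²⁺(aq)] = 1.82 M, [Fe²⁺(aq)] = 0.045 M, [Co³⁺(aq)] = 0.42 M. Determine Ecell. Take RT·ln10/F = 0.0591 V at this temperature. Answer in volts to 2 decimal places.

+2.28 V

The Co³⁺/Co²⁺ couple has the more positive E°, so it is the cathode; Fe²⁺/Fe is the anode.
E°cell = E°cat − E°an = +1.83 − (−0.45) = +2.28 V; n = 2.
Balancing gives 2 Co³⁺(aq) + Fe(s) → 2 Co²⁺(aq) + Fe²⁺(aq); hence Q = ([Co²⁺(aq)]^2·[Fe²⁺(aq)]) / [Co³⁺(aq)]^2 = 0.845 (log Q = −0.073).
E = E° − (0.0591/n)·log Q = +2.28 − (0.0591/2)(−0.073) = +2.28 V.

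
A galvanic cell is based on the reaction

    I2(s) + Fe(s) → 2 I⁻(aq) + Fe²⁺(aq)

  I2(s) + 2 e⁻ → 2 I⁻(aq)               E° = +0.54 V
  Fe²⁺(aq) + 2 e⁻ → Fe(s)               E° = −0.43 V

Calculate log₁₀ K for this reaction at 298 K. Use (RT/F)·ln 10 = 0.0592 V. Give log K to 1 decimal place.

The I₂/I⁻ couple is reduced (cathode); E°cell = +0.54 − (−0.43) = +0.97 V with n = 2.
At equilibrium E = 0, so log K = nE°cell / 0.0592 = (2)(+0.97) / 0.0592 = 32.8.

log K = 32.8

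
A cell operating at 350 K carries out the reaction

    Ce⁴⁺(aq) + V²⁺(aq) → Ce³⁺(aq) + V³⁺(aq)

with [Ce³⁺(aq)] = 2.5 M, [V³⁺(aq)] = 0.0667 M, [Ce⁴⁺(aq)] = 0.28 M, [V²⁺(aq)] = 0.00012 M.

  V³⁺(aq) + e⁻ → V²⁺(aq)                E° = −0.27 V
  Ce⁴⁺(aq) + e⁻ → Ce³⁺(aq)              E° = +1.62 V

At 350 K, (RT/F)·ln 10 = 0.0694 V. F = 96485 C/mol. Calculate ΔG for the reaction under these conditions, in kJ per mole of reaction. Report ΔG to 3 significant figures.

With Ce⁴⁺/Ce³⁺ reduced at the cathode, E°cell = +1.62 − (−0.27) = +1.89 V and n = 1.
Q = ([Ce³⁺(aq)]·[V³⁺(aq)]) / ([Ce⁴⁺(aq)]·[V²⁺(aq)]) = 4.96×10^3, so log Q = 3.696 and E = +1.89 − (0.0694/1)(3.696) = +1.6335 V.
Then ΔG = −nFE = −1 × 96485 × +1.6335 J/mol = −158 kJ/mol.

−158 kJ/mol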